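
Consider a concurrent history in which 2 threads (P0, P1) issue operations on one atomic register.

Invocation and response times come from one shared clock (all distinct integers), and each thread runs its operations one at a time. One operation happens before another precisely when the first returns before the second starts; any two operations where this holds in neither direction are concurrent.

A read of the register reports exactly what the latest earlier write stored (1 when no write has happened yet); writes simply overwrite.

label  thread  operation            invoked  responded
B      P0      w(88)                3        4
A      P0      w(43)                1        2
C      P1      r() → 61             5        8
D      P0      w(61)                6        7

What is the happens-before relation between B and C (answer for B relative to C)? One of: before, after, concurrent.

before

B spans [3,4], C spans [5,8]
resp(B)=4 < inv(C)=5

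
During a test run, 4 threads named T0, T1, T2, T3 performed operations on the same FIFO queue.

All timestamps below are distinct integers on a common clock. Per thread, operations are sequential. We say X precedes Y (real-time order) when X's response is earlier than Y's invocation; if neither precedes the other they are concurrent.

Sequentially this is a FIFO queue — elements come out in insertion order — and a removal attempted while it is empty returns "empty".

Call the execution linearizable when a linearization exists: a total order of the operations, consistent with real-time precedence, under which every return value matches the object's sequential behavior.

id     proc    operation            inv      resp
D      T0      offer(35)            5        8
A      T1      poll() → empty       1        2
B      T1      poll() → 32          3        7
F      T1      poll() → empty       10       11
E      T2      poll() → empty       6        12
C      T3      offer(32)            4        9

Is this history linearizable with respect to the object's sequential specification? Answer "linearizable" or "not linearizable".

prefix check: 1..11 passes, 1..12 fails once E's time-12 response joins
real-time-consistent orders of the 6 completed operations: 30 — all fail the FIFO queue replay
for example A, B, C, D, E, F fails at step 2: B poll() → 32 is not legal there
for example A, B, C, D, F, E fails at step 2: B poll() → 32 is not legal there

not linearizable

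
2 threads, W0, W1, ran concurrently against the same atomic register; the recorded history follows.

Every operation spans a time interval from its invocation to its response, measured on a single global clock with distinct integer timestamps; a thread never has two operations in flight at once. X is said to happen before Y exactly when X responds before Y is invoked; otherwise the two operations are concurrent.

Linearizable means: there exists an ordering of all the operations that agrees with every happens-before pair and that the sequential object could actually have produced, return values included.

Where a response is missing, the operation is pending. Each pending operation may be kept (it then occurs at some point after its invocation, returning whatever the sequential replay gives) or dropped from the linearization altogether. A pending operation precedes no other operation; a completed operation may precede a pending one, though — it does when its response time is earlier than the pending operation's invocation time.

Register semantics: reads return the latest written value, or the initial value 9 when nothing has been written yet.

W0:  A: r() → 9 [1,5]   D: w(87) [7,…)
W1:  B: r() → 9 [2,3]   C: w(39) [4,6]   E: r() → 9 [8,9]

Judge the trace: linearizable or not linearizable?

events 1..8 are fine; event 9 — the response of E at time 9 — makes the prefix non-linearizable
no legal order exists: 3 real-time-consistent candidates over 4 completed atomic register operations, all rejected
completion choices over the 1 pending operation (D) were checked; none helps
one such order, A, B, C, E (pending dropped), breaks at step 4 where E r() → 9 is illegal
one such order, B, A, C, E (pending dropped), breaks at step 4 where E r() → 9 is illegal

not linearizable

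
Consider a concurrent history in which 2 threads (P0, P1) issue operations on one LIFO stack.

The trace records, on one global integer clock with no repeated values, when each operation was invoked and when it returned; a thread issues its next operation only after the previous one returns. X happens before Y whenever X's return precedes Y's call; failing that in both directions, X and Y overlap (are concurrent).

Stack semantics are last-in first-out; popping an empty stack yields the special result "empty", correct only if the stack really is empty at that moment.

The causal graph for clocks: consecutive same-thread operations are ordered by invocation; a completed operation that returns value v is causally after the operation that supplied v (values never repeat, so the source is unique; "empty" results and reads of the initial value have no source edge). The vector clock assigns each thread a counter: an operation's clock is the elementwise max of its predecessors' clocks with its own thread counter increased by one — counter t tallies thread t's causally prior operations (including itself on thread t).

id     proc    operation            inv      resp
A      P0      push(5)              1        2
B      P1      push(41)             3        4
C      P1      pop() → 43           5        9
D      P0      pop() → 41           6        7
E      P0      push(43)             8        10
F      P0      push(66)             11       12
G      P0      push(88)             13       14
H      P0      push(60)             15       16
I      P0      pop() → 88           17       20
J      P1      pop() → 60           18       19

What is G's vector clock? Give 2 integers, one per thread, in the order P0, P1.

(5, 1)

VC(B, invoked at 3): no causal predecessors; +1 on P1 → (0, 1)
VC(A, invoked at 1): no causal predecessors; +1 on P0 → (1, 0)
D (invocation 6): componentwise max over VC(A)=(1, 0), VC(B)=(0, 1), +1 at P0, giving (2, 1)
E (invocation 8): componentwise max over VC(D)=(2, 1), +1 at P0, giving (3, 1)
C (invocation 5): componentwise max over VC(B)=(0, 1), VC(E)=(3, 1), +1 at P1, giving (3, 2)
F (invocation 11): componentwise max over VC(E)=(3, 1), +1 at P0, giving (4, 1)
G (invocation 13): componentwise max over VC(F)=(4, 1), +1 at P0, giving (5, 1)
H (invocation 15): componentwise max over VC(G)=(5, 1), +1 at P0, giving (6, 1)
I (invocation 17): componentwise max over VC(G)=(5, 1), VC(H)=(6, 1), +1 at P0, giving (7, 1)
J (invocation 18): componentwise max over VC(C)=(3, 2), VC(H)=(6, 1), +1 at P1, giving (6, 3)
target: VC(G) = (5, 1)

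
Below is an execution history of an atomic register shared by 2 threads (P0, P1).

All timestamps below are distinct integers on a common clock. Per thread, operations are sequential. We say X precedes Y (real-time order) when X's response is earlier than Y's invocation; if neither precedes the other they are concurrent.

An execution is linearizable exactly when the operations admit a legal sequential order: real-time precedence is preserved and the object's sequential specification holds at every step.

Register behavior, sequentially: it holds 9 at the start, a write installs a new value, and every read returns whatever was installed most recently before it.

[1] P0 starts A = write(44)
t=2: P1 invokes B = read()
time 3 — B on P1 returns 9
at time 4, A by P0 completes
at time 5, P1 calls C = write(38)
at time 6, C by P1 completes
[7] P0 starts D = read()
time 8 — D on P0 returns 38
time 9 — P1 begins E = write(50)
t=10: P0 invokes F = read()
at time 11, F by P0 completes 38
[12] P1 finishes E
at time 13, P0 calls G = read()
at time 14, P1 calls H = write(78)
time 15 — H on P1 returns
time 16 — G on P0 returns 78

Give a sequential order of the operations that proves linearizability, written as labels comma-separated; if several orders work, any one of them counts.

B, A, C, D, F, E, H, G

step 1: B read() → 9 — value 9
step 2: A write(44) — value 44
step 3: C write(38) — value 38
step 4: D read() → 38 — value 38
step 5: F read() → 38 — value 38
step 6: E write(50) — value 50
step 7: H write(78) — value 78
step 8: G read() → 78 — value 78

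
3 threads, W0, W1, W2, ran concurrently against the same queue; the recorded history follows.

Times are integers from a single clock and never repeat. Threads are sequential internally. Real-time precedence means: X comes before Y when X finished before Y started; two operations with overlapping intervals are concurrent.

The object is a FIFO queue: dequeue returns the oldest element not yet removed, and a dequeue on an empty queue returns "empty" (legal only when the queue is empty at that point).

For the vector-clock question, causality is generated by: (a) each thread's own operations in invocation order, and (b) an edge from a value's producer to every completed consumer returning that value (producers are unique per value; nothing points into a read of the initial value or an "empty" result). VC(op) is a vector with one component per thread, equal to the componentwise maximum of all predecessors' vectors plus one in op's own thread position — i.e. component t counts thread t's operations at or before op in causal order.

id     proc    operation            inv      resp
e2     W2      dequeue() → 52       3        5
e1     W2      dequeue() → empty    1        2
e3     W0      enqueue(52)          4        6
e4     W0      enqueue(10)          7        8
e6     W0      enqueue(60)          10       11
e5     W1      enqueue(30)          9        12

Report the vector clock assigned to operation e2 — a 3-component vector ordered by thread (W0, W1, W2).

(1, 0, 2)

e1 (invocation 1): nothing precedes it; W2's component alone gives (0, 0, 1)
e5 (invocation 9): nothing precedes it; W1's component alone gives (0, 1, 0)
e3 (invocation 4): nothing precedes it; W0's component alone gives (1, 0, 0)
from VC(e3)=(1, 0, 0), e4 (invoked 7) maxes components and bumps W0 → (2, 0, 0)
from VC(e1)=(0, 0, 1), VC(e3)=(1, 0, 0), e2 (invoked 3) maxes components and bumps W2 → (1, 0, 2)
from VC(e4)=(2, 0, 0), e6 (invoked 10) maxes components and bumps W0 → (3, 0, 0)
target: VC(e2) = (1, 0, 2)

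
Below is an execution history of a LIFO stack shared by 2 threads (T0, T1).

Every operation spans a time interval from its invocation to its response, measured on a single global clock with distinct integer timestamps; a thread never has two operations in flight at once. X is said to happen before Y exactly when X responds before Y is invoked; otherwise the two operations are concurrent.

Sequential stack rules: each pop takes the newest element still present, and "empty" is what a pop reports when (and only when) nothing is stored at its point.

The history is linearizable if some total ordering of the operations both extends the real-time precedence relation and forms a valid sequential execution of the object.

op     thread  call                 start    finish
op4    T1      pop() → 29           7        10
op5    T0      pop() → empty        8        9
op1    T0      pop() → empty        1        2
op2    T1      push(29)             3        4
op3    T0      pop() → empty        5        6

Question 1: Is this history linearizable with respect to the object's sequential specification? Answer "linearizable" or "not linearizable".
not linearizable

already the first 6 events (up to op3's response at time 6) admit no linearization; the first 5 still do
the sole real-time-consistent order of 3 completed operations fails the LIFO stack replay
take op1, op2, op3: step 3 already fails, because op3 pop() → empty cannot occur there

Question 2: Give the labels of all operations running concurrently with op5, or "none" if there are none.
Answer: op4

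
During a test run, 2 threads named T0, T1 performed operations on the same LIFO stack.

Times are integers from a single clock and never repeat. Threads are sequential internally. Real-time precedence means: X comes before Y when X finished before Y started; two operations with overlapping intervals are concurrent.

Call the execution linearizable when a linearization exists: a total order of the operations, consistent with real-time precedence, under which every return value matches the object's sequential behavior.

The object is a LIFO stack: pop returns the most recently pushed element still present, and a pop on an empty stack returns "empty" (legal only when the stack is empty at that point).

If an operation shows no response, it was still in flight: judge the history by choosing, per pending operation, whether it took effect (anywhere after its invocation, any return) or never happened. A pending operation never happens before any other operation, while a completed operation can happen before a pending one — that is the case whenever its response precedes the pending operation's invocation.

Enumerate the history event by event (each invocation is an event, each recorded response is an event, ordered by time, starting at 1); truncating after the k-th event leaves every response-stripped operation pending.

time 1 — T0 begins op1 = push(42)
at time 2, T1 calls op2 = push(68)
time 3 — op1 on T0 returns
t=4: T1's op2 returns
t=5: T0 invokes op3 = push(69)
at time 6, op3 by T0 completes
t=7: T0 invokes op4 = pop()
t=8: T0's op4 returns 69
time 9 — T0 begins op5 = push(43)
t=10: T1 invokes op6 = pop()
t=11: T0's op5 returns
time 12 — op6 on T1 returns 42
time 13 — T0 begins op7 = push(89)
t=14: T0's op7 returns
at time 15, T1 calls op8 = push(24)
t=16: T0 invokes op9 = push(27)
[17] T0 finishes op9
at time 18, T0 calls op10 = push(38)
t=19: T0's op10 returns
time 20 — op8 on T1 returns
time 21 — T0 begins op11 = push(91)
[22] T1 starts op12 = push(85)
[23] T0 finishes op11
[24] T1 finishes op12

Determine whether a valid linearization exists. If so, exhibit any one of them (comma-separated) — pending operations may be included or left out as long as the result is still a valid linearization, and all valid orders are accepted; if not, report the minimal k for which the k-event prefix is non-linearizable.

step 1: op2 push(68) — stack <68>
step 2: op1 push(42) — stack <68,42>
step 3: op3 push(69) — stack <68,42,69>
step 4: op4 pop() → 69 — stack <68,42>
step 5: op6 pop() → 42 — stack <68>
step 6: op5 push(43) — stack <68,43>
step 7: op7 push(89) — stack <68,43,89>
step 8: op8 push(24) — stack <68,43,89,24>
step 9: op9 push(27) — stack <68,43,89,24,27>
step 10: op10 push(38) — stack <68,43,89,24,27,38>
step 11: op11 push(91) — stack <68,43,89,24,27,38,91>
step 12: op12 push(85) — stack <68,43,89,24,27,38,91,85>

linearizable — witness: op2, op1, op3, op4, op6, op5, op7, op8, op9, op10, op11, op12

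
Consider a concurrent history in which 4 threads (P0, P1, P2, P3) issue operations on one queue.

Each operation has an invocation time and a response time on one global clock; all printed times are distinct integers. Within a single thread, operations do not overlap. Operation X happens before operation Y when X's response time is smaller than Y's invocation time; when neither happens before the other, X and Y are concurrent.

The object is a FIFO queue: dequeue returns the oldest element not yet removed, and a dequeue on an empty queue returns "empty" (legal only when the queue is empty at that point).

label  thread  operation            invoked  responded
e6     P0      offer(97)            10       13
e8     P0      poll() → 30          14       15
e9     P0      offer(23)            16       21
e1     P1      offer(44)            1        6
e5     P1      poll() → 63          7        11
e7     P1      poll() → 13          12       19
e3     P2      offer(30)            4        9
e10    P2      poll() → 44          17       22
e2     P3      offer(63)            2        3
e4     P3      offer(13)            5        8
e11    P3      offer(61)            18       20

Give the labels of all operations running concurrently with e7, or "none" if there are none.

overlap test against e7 [12,19]: concurrent iff the interval meets 12..19
e1 [1,6]: before
e2 [2,3]: before
e3 [4,9]: before
e4 [5,8]: before
e5 [7,11]: before
e6 [10,13]: concurrent
e8 [14,15]: concurrent
e9 [16,21]: concurrent
e10 [17,22]: concurrent
e11 [18,20]: concurrent

e10, e11, e6, e8, e9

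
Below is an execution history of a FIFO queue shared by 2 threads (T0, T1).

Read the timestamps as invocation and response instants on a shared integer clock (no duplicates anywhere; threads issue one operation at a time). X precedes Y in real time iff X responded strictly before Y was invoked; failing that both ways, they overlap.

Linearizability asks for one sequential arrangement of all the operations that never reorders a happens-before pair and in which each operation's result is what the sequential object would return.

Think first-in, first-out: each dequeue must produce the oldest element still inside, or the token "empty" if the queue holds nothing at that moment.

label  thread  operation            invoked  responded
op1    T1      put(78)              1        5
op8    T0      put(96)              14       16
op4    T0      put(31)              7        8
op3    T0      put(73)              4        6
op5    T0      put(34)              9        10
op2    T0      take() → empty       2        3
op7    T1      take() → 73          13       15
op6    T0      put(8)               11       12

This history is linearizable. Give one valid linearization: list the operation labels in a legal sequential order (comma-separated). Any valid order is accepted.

after step 1 (op2 take() → empty): queue <>
after step 2 (op3 put(73)): queue <73>
after step 3 (op1 put(78)): queue <73,78>
after step 4 (op4 put(31)): queue <73,78,31>
after step 5 (op5 put(34)): queue <73,78,31,34>
after step 6 (op6 put(8)): queue <73,78,31,34,8>
after step 7 (op7 take() → 73): queue <78,31,34,8>
after step 8 (op8 put(96)): queue <78,31,34,8,96>

op2, op3, op1, op4, op5, op6, op7, op8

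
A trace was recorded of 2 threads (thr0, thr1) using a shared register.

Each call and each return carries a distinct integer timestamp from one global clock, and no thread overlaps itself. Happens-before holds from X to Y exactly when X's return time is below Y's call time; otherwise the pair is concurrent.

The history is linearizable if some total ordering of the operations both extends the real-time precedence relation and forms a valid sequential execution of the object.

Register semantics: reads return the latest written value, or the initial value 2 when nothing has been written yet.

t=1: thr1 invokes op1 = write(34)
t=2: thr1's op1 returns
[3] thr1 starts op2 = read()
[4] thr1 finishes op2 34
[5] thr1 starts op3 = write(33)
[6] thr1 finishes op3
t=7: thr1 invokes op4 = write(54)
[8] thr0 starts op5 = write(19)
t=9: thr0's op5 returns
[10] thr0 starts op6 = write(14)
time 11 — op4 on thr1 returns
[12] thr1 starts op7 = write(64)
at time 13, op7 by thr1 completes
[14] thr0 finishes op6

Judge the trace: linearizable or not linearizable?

one valid linearization: op1, op2, op3, op4, op5, op6, op7
after step 1 (op1 write(34)): value 34
after step 2 (op2 read() → 34): value 34
after step 3 (op3 write(33)): value 33
after step 4 (op4 write(54)): value 54
after step 5 (op5 write(19)): value 19
after step 6 (op6 write(14)): value 14
after step 7 (op7 write(64)): value 64

linearizable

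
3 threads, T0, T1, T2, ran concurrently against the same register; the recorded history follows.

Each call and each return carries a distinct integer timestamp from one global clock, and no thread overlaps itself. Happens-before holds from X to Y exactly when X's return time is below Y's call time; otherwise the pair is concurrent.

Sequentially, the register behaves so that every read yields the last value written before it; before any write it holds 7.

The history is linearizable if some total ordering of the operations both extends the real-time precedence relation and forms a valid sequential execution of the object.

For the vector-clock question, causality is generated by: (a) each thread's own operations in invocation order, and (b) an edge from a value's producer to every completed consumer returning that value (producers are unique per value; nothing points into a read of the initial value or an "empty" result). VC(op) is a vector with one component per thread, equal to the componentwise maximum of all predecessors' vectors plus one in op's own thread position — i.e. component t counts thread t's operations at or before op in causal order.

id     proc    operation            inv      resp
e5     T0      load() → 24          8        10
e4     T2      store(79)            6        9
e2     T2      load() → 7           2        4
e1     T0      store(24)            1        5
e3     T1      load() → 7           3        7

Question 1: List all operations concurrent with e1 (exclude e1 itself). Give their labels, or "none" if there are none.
overlap test against e1 [1,5]: concurrent iff the interval meets 1..5
e2 [2,4]: concurrent
e3 [3,7]: concurrent
e4 [6,9]: after
e5 [8,10]: after

e2, e3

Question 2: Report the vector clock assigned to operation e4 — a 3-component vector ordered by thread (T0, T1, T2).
e2 (invocation 2): nothing precedes it; T2's component alone gives (0, 0, 1)
e3 (invocation 3): nothing precedes it; T1's component alone gives (0, 1, 0)
e1 (invocation 1): nothing precedes it; T0's component alone gives (1, 0, 0)
VC(e4, invoked at 6): max of VC(e2)=(0, 0, 1), then +1 on thread T2 → (0, 0, 2)
VC(e5, invoked at 8): max of VC(e1)=(1, 0, 0), then +1 on thread T0 → (2, 0, 0)
target: VC(e4) = (0, 0, 2)

(0, 0, 2)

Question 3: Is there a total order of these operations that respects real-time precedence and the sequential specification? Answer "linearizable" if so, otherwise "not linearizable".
witness order: e2, e3, e1, e5, e4
after step 1 (e2 load() → 7): value 7
after step 2 (e3 load() → 7): value 7
after step 3 (e1 store(24)): value 24
after step 4 (e5 load() → 24): value 24
after step 5 (e4 store(79)): value 79

linearizable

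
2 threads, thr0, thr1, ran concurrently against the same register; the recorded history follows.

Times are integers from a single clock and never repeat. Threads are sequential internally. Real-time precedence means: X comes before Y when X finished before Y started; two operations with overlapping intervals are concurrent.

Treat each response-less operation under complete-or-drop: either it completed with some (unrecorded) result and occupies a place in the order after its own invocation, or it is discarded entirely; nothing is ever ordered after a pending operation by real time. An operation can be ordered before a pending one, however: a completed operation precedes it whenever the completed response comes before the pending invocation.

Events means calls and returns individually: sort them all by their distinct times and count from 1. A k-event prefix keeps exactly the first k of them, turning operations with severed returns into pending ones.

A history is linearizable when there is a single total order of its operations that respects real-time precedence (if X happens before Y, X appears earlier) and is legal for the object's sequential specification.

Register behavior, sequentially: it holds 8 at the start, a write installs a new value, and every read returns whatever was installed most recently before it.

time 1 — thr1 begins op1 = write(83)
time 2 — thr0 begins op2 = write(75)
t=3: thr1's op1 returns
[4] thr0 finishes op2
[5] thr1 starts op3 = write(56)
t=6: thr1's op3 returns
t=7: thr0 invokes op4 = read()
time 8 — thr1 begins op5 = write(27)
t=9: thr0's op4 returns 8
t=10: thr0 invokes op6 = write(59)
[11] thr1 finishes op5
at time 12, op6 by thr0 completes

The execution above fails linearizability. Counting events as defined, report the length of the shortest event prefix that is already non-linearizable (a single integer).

events 1..8 are still linearizable — one witness is op1, op2, op3:
after step 1 (op1 write(83)): value 83
after step 2 (op2 write(75)): value 75
after step 3 (op3 write(56)): value 56
event 9 — op4's response, time 9 — after it, nothing linearizes
every completion of the 1 pending operation (op5) was checked; none linearizes
take op1, op2, op3, op4 (pending dropped): step 4 already fails, because op4 read() → 8 cannot occur there
take op2, op1, op3, op4 (pending dropped): step 4 already fails, because op4 read() → 8 cannot occur there

9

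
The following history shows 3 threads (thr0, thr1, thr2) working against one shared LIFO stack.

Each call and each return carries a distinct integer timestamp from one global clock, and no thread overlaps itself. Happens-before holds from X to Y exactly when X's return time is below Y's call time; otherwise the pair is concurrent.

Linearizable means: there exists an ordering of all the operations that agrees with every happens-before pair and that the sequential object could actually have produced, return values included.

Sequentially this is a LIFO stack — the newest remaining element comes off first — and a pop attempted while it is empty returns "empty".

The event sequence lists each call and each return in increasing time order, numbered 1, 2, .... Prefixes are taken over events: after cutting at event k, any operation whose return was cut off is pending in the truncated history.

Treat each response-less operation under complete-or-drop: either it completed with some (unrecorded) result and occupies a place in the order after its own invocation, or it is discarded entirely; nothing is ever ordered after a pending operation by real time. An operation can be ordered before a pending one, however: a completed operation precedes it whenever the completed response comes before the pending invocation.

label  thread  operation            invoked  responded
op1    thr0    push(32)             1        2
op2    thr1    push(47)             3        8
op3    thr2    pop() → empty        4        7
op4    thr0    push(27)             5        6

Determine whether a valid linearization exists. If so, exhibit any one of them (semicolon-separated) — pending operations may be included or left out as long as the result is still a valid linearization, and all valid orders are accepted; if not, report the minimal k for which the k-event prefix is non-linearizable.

through event 6 a valid linearization exists; event 7 (op3 responding at time 7) ends that
real-time-consistent orders of the 3 completed operations: 2 — all fail the LIFO stack replay
every completion of the 1 pending operation (op2) was checked; none linearizes
for example op1, op3, op4 (pending dropped) fails at step 2: op3 pop() → empty is not legal there
for example op1, op4, op3 (pending dropped) fails at step 3: op3 pop() → empty is not legal there

not linearizable — minimal violating prefix: 7 events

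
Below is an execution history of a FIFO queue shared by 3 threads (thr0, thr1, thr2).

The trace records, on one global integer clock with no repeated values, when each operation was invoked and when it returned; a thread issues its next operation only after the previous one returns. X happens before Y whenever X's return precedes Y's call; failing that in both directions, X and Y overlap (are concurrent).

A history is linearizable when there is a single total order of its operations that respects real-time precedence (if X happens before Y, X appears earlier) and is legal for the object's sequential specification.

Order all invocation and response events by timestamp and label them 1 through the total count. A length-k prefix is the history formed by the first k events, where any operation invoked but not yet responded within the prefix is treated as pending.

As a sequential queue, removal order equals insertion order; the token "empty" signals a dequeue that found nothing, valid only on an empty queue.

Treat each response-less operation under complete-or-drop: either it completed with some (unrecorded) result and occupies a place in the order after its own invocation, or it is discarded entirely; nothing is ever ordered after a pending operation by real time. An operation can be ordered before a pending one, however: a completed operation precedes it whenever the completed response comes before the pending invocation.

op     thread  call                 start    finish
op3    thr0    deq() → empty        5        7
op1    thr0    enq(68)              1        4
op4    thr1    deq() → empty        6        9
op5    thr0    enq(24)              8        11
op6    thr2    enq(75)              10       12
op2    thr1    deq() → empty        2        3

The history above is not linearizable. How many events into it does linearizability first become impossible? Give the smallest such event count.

events 1..8 are linearizable, e.g. via op2, op1, op4, op3:
step 1: op2 deq() → empty — queue <>
step 2: op1 enq(68) — queue <68>
step 3: op4 deq() (pending, included) — queue <>
step 4: op3 deq() → empty — queue <>
once event 9 joins (op4's response, time 9), exhaustive search finds no witness
completion choices over the 1 pending operation (op5) were checked; none helps
take op1, op2, op3, op4 (pending dropped): step 2 already fails, because op2 deq() → empty cannot occur there
take op1, op2, op4, op3 (pending dropped): step 2 already fails, because op2 deq() → empty cannot occur there

9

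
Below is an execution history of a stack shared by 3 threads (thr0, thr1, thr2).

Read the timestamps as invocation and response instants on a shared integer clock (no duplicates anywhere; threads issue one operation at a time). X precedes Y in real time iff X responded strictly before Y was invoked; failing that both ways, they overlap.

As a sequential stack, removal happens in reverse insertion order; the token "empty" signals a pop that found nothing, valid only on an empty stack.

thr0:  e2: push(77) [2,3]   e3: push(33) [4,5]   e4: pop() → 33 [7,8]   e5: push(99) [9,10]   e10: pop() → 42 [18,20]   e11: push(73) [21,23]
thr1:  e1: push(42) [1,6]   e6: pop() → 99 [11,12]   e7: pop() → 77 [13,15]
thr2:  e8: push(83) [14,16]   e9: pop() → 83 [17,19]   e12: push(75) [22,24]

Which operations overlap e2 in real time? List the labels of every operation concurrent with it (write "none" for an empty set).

overlap test against e2 [2,3]: concurrent iff the interval meets 2..3
e1 [1,6]: concurrent
e3 [4,5]: after
e4 [7,8]: after
e5 [9,10]: after
e6 [11,12]: after
e7 [13,15]: after
e8 [14,16]: after
e9 [17,19]: after
e10 [18,20]: after
e11 [21,23]: after
e12 [22,24]: after

e1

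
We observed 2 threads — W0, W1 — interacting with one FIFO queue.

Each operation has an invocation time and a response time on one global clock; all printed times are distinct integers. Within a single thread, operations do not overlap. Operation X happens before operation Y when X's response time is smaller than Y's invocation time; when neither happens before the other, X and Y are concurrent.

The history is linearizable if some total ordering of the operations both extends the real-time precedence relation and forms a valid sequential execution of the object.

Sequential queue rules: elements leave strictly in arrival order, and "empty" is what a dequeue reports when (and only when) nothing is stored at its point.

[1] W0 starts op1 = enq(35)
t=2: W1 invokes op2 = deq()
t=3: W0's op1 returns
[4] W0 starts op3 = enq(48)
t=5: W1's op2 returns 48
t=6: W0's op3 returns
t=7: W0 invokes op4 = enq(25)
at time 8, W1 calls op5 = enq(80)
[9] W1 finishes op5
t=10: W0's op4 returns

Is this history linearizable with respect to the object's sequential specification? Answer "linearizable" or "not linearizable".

events 1..4 are fine; event 5 — the response of op2 at time 5 — makes the prefix non-linearizable
every one of the 2 real-time-consistent orders over 2 completed FIFO queue ops fails the sequential spec
every completion of the 1 pending operation (op3) was checked; none linearizes
sample order op1, op2 (pending dropped) stalls at step 2 — op2 deq() → 48 has no legal effect
sample order op2, op1 (pending dropped) stalls at step 1 — op2 deq() → 48 has no legal effect

not linearizable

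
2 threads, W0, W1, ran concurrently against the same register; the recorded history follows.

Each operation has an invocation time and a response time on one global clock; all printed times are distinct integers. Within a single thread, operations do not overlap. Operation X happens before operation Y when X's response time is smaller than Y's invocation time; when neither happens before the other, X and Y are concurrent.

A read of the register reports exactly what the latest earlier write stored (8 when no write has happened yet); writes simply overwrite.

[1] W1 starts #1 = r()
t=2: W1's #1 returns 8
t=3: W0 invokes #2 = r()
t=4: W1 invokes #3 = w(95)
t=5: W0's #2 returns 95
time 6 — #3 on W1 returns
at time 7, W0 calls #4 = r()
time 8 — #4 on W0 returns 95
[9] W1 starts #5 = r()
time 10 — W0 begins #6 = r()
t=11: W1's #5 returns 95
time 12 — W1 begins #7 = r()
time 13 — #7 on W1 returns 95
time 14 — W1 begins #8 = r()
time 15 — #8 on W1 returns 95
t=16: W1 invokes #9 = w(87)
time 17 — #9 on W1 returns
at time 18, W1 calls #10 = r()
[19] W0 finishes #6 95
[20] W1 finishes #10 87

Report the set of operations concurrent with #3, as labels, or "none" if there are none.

concurrent with #3 ([4,6]): every op whose interval crosses 4..6
#1 [1,2]: before
#2 [3,5]: concurrent
#4 [7,8]: after
#5 [9,11]: after
#6 [10,19]: after
#7 [12,13]: after
#8 [14,15]: after
#9 [16,17]: after
#10 [18,20]: after

#2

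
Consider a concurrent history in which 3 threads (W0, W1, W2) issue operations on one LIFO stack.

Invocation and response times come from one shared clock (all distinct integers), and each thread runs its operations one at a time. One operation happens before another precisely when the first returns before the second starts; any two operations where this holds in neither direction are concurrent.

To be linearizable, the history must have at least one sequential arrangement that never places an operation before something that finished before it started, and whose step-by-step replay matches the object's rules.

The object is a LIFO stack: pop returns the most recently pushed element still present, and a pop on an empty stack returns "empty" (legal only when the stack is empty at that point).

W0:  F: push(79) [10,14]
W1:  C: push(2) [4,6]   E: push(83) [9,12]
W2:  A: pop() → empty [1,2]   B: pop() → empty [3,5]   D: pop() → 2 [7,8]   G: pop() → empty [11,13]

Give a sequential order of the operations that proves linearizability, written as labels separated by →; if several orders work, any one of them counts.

after step 1 (A pop() → empty): stack <>
after step 2 (B pop() → empty): stack <>
after step 3 (C push(2)): stack <2>
after step 4 (D pop() → 2): stack <>
after step 5 (G pop() → empty): stack <>
after step 6 (E push(83)): stack <83>
after step 7 (F push(79)): stack <83,79>

A → B → C → D → G → E → F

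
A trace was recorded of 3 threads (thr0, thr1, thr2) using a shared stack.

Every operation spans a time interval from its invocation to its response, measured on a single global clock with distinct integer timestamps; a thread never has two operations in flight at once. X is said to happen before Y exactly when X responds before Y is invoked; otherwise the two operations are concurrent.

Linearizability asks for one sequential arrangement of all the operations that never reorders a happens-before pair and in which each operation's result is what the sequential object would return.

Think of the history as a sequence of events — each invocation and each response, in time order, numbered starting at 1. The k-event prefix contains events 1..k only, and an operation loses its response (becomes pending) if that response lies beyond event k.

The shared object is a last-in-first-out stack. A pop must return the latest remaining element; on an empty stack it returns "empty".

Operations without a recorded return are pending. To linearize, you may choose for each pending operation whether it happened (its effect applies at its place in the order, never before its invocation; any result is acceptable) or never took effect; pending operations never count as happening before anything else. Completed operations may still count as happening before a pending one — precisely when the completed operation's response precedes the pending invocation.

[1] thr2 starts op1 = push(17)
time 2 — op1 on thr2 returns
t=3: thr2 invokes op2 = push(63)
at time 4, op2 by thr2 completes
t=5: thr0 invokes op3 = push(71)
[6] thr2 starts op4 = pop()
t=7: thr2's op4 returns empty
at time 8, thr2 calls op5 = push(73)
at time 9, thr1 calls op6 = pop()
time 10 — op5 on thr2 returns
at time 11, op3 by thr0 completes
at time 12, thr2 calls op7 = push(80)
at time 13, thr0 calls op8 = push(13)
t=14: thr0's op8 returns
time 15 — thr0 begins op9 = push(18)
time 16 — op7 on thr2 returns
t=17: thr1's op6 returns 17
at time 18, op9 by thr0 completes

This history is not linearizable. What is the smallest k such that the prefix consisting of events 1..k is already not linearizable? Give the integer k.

events 1..6 are linearizable, e.g. via op1, op2:
step 1: op1 push(17) — stack <17>
step 2: op2 push(63) — stack <17,63>
include event 7 — op4 responding at 7 — and every candidate order breaks
completion choices over the 1 pending operation (op3) were checked; none helps
e.g. op1, op2, op4 (pending dropped): illegal at step 3, since op4 pop() → empty cannot apply there

7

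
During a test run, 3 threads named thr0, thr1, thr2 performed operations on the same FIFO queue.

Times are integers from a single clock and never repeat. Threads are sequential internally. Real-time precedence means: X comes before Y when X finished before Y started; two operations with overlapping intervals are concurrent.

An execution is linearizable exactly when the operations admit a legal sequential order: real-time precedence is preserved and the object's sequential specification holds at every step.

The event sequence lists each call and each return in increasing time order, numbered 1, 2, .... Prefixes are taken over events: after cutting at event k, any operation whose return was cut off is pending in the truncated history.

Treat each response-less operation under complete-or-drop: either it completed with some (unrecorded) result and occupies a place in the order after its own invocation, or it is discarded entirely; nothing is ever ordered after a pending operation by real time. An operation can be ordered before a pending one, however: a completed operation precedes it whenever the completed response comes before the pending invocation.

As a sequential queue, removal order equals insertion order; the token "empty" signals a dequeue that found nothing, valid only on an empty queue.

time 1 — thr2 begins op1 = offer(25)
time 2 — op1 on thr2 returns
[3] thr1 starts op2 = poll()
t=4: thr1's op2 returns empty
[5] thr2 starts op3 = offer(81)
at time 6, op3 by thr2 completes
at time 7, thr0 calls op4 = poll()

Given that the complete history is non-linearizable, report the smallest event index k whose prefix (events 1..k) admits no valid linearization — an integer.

4

events 1..3 are still linearizable — one witness is op1:
step 1: op1 offer(25) — queue <25>
event 4 — op2's response, time 4 — after it, nothing linearizes
sample order op1, op2 stalls at step 2 — op2 poll() → empty has no legal effect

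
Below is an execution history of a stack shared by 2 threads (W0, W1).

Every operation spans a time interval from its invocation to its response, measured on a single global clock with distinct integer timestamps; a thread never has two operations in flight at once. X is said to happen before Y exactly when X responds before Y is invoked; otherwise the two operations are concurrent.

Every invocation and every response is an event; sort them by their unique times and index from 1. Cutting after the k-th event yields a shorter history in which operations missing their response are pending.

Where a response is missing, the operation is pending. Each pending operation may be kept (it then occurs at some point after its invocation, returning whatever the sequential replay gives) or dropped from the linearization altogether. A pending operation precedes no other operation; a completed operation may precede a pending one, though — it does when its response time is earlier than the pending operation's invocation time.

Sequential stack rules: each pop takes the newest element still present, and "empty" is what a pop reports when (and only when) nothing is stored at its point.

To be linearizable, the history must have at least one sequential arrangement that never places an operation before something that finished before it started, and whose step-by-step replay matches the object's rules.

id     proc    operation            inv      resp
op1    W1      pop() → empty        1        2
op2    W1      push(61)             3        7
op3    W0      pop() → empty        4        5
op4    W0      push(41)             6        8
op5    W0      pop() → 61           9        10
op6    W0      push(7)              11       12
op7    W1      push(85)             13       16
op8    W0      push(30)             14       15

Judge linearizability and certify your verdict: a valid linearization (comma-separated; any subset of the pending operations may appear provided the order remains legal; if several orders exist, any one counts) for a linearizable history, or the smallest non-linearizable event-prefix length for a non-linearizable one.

after step 1 (op1 pop() → empty): stack <>
after step 2 (op3 pop() → empty): stack <>
after step 3 (op4 push(41)): stack <41>
after step 4 (op2 push(61)): stack <41,61>
after step 5 (op5 pop() → 61): stack <41>
after step 6 (op6 push(7)): stack <41,7>
after step 7 (op7 push(85)): stack <41,7,85>
after step 8 (op8 push(30)): stack <41,7,85,30>

linearizable — witness: op1, op3, op4, op2, op5, op6, op7, op8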